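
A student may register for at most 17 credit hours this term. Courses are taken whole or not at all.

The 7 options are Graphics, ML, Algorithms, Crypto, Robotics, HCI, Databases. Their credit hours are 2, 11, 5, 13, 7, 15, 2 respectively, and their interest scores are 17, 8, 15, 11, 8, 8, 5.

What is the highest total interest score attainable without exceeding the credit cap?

Graphics + Algorithms + Robotics + Databases: credit hours 2 + 5 + 7 + 2 = 16 ≤ 17, interest score 17 + 15 + 8 + 5 = 45.
Graphics + Algorithms + Databases: credit hours 2 + 5 + 2 = 9 ≤ 17, interest score 17 + 15 + 5 = 37.
Graphics + Algorithms + Robotics: credit hours 2 + 5 + 7 = 14 ≤ 17, interest score 17 + 15 + 8 = 40.
Best is Graphics, Algorithms, Robotics, and Databases with total interest score 45.

45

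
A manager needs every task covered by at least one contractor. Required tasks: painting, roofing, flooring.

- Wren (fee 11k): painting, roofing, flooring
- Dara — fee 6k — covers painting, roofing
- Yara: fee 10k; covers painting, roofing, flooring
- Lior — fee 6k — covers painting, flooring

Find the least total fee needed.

10

This is an integer covering problem.
Yara alone covers painting, roofing, flooring — every task.
Total fee: 10.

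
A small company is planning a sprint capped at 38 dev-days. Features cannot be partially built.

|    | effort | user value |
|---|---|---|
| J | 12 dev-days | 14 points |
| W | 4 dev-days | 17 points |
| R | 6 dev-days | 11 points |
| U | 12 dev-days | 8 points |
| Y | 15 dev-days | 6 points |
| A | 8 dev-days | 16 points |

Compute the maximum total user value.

J + W + R + A: effort 12 + 4 + 6 + 8 = 30 ≤ 38, user value 14 + 17 + 11 + 16 = 58.
W + R + U + A: effort 4 + 6 + 12 + 8 = 30 ≤ 38, user value 17 + 11 + 8 + 16 = 52.
J + W + U + A: effort 12 + 4 + 12 + 8 = 36 ≤ 38, user value 14 + 17 + 8 + 16 = 55.
Best is J, W, R, and A with total user value 58.

58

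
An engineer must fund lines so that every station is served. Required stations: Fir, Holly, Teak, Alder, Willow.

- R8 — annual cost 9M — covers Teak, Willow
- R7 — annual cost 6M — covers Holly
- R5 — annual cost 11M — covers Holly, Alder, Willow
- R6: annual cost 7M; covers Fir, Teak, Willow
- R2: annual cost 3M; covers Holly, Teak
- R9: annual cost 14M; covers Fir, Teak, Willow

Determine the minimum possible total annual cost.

The greedy cost-per-new-station heuristic would pick R2, R6, and R5 for 21, but a cheaper cover exists.
Choose R5 and R6: together they cover Fir, Holly, Teak, Alder, Willow — every station.
Total annual cost: 11 + 7 = 18.
No cover costs less than 18.

18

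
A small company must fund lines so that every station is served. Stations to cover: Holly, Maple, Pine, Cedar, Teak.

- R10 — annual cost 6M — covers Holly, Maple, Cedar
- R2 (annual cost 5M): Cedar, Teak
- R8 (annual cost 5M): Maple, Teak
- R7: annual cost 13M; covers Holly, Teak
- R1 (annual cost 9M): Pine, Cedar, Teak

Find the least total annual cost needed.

Choose R10 and R1: together they cover Holly, Maple, Pine, Cedar, Teak — every station.
Total annual cost: 6 + 9 = 15.

15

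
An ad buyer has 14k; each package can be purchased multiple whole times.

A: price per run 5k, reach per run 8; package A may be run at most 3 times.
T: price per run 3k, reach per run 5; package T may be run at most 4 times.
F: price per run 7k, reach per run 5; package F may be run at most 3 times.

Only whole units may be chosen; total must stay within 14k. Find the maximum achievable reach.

23

This is a bounded integer knapsack.
T has the best ratio (5/3); taking only T gives at most 4×5 = 20 (stopped by the price limit).
Mixing does better — 1×A and 3×T: price 14 ≤ 14, reach 1·8 + 3·5 = 23.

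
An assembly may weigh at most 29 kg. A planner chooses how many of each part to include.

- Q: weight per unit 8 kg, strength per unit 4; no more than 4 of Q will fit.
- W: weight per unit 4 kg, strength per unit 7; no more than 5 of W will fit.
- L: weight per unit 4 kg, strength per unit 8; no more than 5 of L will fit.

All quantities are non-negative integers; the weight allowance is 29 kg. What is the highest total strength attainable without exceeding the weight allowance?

54

3×W and 4×L: weight 28 ≤ 29, strength 3·7 + 4·8 = 53.
2×W and 5×L: weight 28 ≤ 29, strength 2·7 + 5·8 = 54.
Best is 54.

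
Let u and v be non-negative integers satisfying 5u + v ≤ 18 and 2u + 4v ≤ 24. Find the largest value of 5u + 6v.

(u,v)=(2,5) is feasible, giving 40.
(u,v)=(1,5) is feasible, giving 35.
(u,v)=(2,4) is feasible, giving 34.
(u,v)=(3,3) is feasible, giving 33.
No feasible integer point exceeds 40.

40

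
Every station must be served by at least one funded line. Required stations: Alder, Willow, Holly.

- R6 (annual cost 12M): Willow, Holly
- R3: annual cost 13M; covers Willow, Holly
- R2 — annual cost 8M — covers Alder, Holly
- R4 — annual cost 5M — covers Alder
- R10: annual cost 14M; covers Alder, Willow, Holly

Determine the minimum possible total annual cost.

R10 alone covers Alder, Willow, Holly — every station.
Total annual cost: 14.

14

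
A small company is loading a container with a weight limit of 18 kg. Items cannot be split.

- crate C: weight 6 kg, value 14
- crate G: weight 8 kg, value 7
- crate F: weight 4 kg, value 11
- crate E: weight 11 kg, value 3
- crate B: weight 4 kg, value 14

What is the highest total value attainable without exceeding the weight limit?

39

Allowing fractional choices, the relaxed optimum would be about 42.5, but items are indivisible.
crate G + crate F + crate B: weight 8 + 4 + 4 = 16 ≤ 18, value 7 + 11 + 14 = 32.
crate C + crate F + crate B: weight 6 + 4 + 4 = 14 ≤ 18, value 14 + 11 + 14 = 39.
crate C + crate G + crate B: weight 6 + 8 + 4 = 18 ≤ 18, value 14 + 7 + 14 = 35.
Best is crate C, crate F, and crate B with total value 39.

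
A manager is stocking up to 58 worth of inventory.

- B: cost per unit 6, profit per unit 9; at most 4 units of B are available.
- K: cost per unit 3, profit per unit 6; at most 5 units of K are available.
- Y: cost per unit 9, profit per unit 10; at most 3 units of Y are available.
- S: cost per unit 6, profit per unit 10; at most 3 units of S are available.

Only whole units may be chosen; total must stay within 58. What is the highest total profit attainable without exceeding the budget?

This is a bounded integer knapsack.
Take 4×B, 5×K, and 3×S: cost 57 ≤ 58, profit 4·9 + 5·6 + 3·10 = 96.
K has the best ratio (6/3) and is taken to its limit of 5; remaining capacity is filled optimally with the others.

96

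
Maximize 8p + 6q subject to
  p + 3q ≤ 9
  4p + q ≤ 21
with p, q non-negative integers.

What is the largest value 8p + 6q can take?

46

The continuous relaxation peaks at (4.91, 1.36) with value 47.45; rounding to a feasible lattice point costs some objective.
(p,q)=(5,1): 1·5+3·1=8≤9, 4·5+1·1=21≤21, objective 46.
(p,q)=(5,0): 1·5+3·0=5≤9, 4·5+1·0=20≤21, objective 40.
(p,q)=(4,1): 1·4+3·1=7≤9, 4·4+1·1=17≤21, objective 38.
The best lattice point is (5,1), giving 46.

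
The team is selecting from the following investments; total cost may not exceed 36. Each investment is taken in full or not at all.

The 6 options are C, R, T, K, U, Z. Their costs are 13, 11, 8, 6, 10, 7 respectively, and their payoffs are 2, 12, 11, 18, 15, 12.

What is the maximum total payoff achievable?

57

Allowing fractional choices, the relaxed optimum would be about 61.5, but investments are indivisible.
R + K + U + Z: cost 11 + 6 + 10 + 7 = 34 ≤ 36, payoff 12 + 18 + 15 + 12 = 57.
T + K + U + Z: cost 8 + 6 + 10 + 7 = 31 ≤ 36, payoff 11 + 18 + 15 + 12 = 56.
Best is R, K, U, and Z with total payoff 57.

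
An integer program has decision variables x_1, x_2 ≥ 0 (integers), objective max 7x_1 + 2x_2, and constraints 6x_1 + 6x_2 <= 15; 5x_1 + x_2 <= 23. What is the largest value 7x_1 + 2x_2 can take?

Relaxing integrality, the LP optimum is 17.50 at (x_1,x_2) = (2.5, 0), which is not an integer point.
(x_1,x_2)=(2,0): 6·2+6·0=12≤15, 5·2+1·0=10≤23, objective 14.
(x_1,x_2)=(1,1): 6·1+6·1=12≤15, 5·1+1·1=6≤23, objective 9.
(x_1,x_2)=(1,0): 6·1+6·0=6≤15, 5·1+1·0=5≤23, objective 7.
The best lattice point is (2,0), giving 14.

14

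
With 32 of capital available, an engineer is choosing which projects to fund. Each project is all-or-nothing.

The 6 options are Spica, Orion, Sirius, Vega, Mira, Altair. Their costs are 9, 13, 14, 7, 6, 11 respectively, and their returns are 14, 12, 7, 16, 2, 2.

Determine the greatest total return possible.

42

Treat it as a binary knapsack problem.
Take Spica, Orion, and Vega: cost 9 + 13 + 7 = 29 ≤ 32, return 14 + 12 + 16 = 42.
No other feasible combination does better.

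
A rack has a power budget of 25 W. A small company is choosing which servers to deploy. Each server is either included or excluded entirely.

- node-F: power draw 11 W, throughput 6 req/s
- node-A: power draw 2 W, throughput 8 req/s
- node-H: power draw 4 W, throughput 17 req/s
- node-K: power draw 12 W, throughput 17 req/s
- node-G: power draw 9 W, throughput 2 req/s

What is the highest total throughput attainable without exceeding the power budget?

42

This is a 0-1 knapsack instance.
node-A + node-H + node-K: power draw 2 + 4 + 12 = 18 ≤ 25, throughput 8 + 17 + 17 = 42.
node-H + node-K + node-G: power draw 4 + 12 + 9 = 25 ≤ 25, throughput 17 + 17 + 2 = 36.
node-H + node-K: power draw 4 + 12 = 16 ≤ 25, throughput 17 + 17 = 34.
Best is node-A, node-H, and node-K with total throughput 42.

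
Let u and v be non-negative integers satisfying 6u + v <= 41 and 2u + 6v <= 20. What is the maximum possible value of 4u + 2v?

The continuous relaxation peaks at (6.65, 1.12) with value 28.82; rounding to a feasible lattice point costs some objective.
(u,v)=(6,1): 6·6+1·1=37≤41, 2·6+6·1=18≤20, objective 26.
(u,v)=(6,0): 6·6+1·0=36≤41, 2·6+6·0=12≤20, objective 24.
The best lattice point is (6,1), giving 26.

26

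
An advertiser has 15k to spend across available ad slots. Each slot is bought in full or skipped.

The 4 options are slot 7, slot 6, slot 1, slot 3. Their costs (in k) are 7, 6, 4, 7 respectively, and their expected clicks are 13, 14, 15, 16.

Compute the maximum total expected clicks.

This is a 0-1 knapsack instance.
Allowing fractional choices, the relaxed optimum would be about 40.4, but ad slots are indivisible.
slot 6 + slot 3: cost 6 + 7 = 13 ≤ 15, expected clicks 14 + 16 = 30.
slot 6 + slot 1: cost 6 + 4 = 10 ≤ 15, expected clicks 14 + 15 = 29.
slot 1 + slot 3: cost 4 + 7 = 11 ≤ 15, expected clicks 15 + 16 = 31.
Best is slot 1 and slot 3 with total expected clicks 31.

31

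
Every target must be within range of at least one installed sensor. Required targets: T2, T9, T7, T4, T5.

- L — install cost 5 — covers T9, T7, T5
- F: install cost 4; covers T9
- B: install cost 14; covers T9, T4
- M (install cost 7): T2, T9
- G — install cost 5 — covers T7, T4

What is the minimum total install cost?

17

Choose L, M, and G: together they cover T2, T9, T7, T4, T5 — every target.
Total install cost: 5 + 7 + 5 = 17.
No cover costs less than 17.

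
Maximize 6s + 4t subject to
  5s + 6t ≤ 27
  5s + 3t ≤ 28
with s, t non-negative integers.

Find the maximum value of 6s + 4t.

The continuous relaxation peaks at (5.4, 0) with value 32.40; rounding to a feasible lattice point costs some objective.
(s,t)=(5,0): 5·5+6·0=25≤27, 5·5+3·0=25≤28, objective 30.
(s,t)=(4,1): 5·4+6·1=26≤27, 5·4+3·1=23≤28, objective 28.
The best lattice point is (5,0), giving 30.

30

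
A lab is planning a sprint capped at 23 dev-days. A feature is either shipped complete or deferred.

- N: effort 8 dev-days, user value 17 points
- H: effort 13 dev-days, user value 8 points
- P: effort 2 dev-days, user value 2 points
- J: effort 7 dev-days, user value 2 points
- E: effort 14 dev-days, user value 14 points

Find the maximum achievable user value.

31

Take N and E: effort 8 + 14 = 22 ≤ 23, user value 17 + 14 = 31.
No other feasible combination does better.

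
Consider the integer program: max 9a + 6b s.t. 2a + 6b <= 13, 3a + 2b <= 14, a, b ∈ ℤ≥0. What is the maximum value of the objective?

36

Relaxing integrality, the LP optimum is 42.00 at (a,b) = (4.67, 0), which is not an integer point.
(a,b)=(4,0): 2·4+6·0=8≤13, 3·4+2·0=12≤14, objective 36.
(a,b)=(3,1): 2·3+6·1=12≤13, 3·3+2·1=11≤14, objective 33.
(a,b)=(3,0): 2·3+6·0=6≤13, 3·3+2·0=9≤14, objective 27.
No feasible integer point exceeds 36.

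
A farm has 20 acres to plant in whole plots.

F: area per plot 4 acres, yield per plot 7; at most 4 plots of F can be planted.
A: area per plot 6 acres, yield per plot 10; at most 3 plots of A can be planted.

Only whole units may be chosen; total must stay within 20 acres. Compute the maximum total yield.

3×F and 1×A: area 18 ≤ 20, yield 3·7 + 1·10 = 31.
2×F and 2×A: area 20 ≤ 20, yield 2·7 + 2·10 = 34.
Best is 34.

34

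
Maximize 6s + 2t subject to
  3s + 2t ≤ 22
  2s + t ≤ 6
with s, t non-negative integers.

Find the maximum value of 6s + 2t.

(s,t)=(3,0): 3·3+2·0=9≤22, 2·3+1·0=6≤6, objective 18.
(s,t)=(2,1): 3·2+2·1=8≤22, 2·2+1·1=5≤6, objective 14.
Maximum is 18 at (s,t)=(3,0).

18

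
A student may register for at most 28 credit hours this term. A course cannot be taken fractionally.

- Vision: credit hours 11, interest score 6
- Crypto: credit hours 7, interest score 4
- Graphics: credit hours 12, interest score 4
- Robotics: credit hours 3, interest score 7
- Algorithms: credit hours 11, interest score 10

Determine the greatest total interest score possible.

Take Vision, Robotics, and Algorithms: credit hours 11 + 3 + 11 = 25 ≤ 28, interest score 6 + 7 + 10 = 23.
No other feasible combination does better.

23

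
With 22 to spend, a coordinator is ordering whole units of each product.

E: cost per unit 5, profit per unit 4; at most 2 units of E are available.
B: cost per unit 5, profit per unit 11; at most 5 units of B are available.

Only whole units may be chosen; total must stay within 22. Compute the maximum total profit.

44

4×B: cost 20 ≤ 22, profit 4·11 = 44.
1×E and 3×B: cost 20 ≤ 22, profit 1·4 + 3·11 = 37.
Best is 44.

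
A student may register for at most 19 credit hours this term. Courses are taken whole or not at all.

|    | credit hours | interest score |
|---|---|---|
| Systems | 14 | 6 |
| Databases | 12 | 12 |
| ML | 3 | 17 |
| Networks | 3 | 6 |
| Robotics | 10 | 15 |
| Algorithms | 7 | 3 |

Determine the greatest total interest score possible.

Allowing fractional choices, the relaxed optimum would be about 41.0, but courses are indivisible.
Databases + ML + Networks: credit hours 12 + 3 + 3 = 18 ≤ 19, interest score 12 + 17 + 6 = 35.
ML + Networks + Robotics: credit hours 3 + 3 + 10 = 16 ≤ 19, interest score 17 + 6 + 15 = 38.
Best is ML, Networks, and Robotics with total interest score 38.

38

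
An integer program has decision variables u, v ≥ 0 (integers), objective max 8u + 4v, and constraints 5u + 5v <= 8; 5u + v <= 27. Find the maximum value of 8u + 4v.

8

(u,v)=(1,0): 5·1+5·0=5≤8, 5·1+1·0=5≤27, objective 8.
(u,v)=(0,1): 5·0+5·1=5≤8, 5·0+1·1=1≤27, objective 4.
(u,v)=(0,0): 5·0+5·0=0≤8, 5·0+1·0=0≤27, objective 0.
The best lattice point is (1,0), giving 8.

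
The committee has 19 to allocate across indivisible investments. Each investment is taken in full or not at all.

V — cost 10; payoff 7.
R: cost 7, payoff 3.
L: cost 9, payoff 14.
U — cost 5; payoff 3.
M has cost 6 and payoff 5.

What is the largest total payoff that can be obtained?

Allowing fractional choices, the relaxed optimum would be about 21.8, but investments are indivisible.
L + U: cost 9 + 5 = 14 ≤ 19, payoff 14 + 3 = 17.
V + L: cost 10 + 9 = 19 ≤ 19, payoff 7 + 14 = 21.
L + M: cost 9 + 6 = 15 ≤ 19, payoff 14 + 5 = 19.
Best is V and L with total payoff 21.

21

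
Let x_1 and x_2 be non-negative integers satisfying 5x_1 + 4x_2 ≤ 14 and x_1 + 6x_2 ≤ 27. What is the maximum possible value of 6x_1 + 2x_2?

The continuous relaxation peaks at (2.8, 0) with value 16.80; rounding to a feasible lattice point costs some objective.
(x_1,x_2)=(2,1): 5·2+4·1=14≤14, 1·2+6·1=8≤27, objective 14.
(x_1,x_2)=(2,0): 5·2+4·0=10≤14, 1·2+6·0=2≤27, objective 12.
The best lattice point is (2,1), giving 14.

14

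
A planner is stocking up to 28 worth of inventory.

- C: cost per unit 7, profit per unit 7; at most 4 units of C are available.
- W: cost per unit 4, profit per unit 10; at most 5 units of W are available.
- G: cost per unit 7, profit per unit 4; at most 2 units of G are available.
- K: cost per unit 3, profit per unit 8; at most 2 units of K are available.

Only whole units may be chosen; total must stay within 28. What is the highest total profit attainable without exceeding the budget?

66

This is a bounded integer knapsack.
Take 5×W and 2×K: cost 26 ≤ 28, profit 5·10 + 2·8 = 66.
K has the best ratio (8/3) and is taken to its limit of 2; remaining capacity is filled optimally with the others.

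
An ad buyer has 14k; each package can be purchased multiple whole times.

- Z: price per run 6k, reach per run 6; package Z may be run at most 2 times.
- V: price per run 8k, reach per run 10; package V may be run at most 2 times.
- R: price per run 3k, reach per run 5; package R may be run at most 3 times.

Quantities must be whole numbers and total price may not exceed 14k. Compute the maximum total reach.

R has the best ratio (5/3); taking only R gives at most 3×5 = 15 (stopped by the supply cap of 3).
Mixing does better — 1×V and 2×R: price 14 ≤ 14, reach 1·10 + 2·5 = 20.

20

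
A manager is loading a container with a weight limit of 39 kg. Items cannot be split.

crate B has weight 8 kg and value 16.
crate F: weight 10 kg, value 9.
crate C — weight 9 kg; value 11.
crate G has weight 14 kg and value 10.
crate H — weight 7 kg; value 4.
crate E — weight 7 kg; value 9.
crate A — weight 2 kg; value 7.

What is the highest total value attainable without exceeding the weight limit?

crate B + crate F + crate C + crate E + crate A: weight 8 + 10 + 9 + 7 + 2 = 36 ≤ 39, value 16 + 9 + 11 + 9 + 7 = 52.
crate B + crate F + crate C + crate H + crate A: weight 8 + 10 + 9 + 7 + 2 = 36 ≤ 39, value 16 + 9 + 11 + 4 + 7 = 47.
crate B + crate C + crate H + crate E + crate A: weight 8 + 9 + 7 + 7 + 2 = 33 ≤ 39, value 16 + 11 + 4 + 9 + 7 = 47.
Best is crate B, crate F, crate C, crate E, and crate A with total value 52.

52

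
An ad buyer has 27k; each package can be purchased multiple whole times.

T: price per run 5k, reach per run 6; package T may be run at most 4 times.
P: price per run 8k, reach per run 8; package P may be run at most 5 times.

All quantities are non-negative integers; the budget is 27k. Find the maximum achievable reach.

3×T and 1×P: price 23 ≤ 27, reach 3·6 + 1·8 = 26.
2×T and 2×P: price 26 ≤ 27, reach 2·6 + 2·8 = 28.
Best is 28.

28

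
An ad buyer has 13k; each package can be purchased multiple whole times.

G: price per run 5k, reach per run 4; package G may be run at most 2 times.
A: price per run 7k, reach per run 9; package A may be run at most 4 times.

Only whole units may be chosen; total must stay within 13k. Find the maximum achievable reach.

13

Take 1×G and 1×A: price 12 ≤ 13, reach 1·4 + 1·9 = 13.
No other integer combination yields more.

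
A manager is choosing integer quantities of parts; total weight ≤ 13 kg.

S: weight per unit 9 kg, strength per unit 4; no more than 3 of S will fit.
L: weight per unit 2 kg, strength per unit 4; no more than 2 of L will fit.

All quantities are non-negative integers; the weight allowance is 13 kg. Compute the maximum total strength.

12

Take 1×S and 2×L: weight 13 ≤ 13, strength 1·4 + 2·4 = 12.
L has the best ratio (4/2) and is taken to its limit of 2; remaining capacity is filled optimally with the others.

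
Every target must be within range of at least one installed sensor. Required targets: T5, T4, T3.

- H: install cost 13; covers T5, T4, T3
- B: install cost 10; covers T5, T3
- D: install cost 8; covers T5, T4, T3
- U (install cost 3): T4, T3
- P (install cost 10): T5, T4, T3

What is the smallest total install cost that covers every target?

8

The greedy cost-per-new-target heuristic would pick U and D for 11, but a cheaper cover exists.
D alone covers T5, T4, T3 — every target.
Total install cost: 8.
No cover costs less than 8.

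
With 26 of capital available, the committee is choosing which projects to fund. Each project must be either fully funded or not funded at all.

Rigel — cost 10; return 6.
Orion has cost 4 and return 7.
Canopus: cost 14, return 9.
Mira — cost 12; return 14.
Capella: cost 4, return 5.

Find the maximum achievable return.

Allowing fractional choices, the relaxed optimum would be about 29.9, but projects are indivisible.
Orion + Mira + Capella: cost 4 + 12 + 4 = 20 ≤ 26, return 7 + 14 + 5 = 26.
Rigel + Orion + Mira: cost 10 + 4 + 12 = 26 ≤ 26, return 6 + 7 + 14 = 27.
Best is Rigel, Orion, and Mira with total return 27.

27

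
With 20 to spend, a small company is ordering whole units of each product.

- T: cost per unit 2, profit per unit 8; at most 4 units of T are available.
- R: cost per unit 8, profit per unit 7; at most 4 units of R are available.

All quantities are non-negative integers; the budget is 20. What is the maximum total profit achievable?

This is a bounded integer knapsack.
T has the best ratio (8/2); taking only T gives at most 4×8 = 32 (stopped by the supply cap of 4).
Mixing does better — 4×T and 1×R: cost 16 ≤ 20, profit 4·8 + 1·7 = 39.

39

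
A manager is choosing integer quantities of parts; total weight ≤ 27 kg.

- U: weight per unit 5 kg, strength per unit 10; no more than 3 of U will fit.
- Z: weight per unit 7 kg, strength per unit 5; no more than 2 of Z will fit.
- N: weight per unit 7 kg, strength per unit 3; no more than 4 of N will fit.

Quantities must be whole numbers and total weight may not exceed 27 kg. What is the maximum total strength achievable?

This is a bounded integer knapsack.
U has the best ratio (10/5); taking only U gives at most 3×10 = 30 (stopped by the supply cap of 3).
Mixing does better — 3×U and 1×Z: weight 22 ≤ 27, strength 3·10 + 1·5 = 35.

35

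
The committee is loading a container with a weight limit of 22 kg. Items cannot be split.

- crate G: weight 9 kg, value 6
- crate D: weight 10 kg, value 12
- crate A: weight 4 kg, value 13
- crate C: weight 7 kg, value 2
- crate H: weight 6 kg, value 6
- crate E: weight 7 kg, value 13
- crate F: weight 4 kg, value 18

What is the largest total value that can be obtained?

50

Take crate A, crate H, crate E, and crate F: weight 4 + 6 + 7 + 4 = 21 ≤ 22, value 13 + 6 + 13 + 18 = 50.
No other feasible combination does better.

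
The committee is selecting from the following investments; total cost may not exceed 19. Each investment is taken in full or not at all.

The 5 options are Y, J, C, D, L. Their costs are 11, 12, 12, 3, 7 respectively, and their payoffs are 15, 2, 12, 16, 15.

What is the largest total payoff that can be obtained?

31

Take D and L: cost 3 + 7 = 10 ≤ 19, payoff 16 + 15 = 31.
No feasible combination exceeds this.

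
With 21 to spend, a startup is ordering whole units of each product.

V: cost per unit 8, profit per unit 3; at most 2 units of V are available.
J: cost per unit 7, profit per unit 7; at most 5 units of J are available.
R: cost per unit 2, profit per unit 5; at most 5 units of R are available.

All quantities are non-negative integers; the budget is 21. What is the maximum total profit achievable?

R has the best ratio (5/2); taking only R gives at most 5×5 = 25 (stopped by the supply cap of 5).
Mixing does better — 1×J and 5×R: cost 17 ≤ 21, profit 1·7 + 5·5 = 32.

32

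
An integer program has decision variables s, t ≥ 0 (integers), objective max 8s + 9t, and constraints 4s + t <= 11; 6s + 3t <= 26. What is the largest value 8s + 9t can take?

The continuous relaxation peaks at (0, 8.67) with value 78.00; rounding to a feasible lattice point costs some objective.
(s,t)=(0,8) is feasible, giving 72.
(s,t)=(0,7) is feasible, giving 63.
No feasible integer point exceeds 72.

72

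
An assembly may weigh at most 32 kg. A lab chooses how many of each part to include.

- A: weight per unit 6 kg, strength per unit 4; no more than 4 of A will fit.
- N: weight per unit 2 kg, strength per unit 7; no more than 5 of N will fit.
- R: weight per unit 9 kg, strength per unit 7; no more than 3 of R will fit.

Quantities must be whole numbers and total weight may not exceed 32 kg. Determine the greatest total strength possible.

Take 2×A, 5×N, and 1×R: weight 31 ≤ 32, strength 2·4 + 5·7 + 1·7 = 50.
N has the best ratio (7/2) and is taken to its limit of 5; remaining capacity is filled optimally with the others.

50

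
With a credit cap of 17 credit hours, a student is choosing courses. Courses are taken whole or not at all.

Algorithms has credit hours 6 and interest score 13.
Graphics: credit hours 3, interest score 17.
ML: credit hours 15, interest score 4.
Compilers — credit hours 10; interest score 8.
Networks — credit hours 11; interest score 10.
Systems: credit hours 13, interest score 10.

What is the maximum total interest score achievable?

30

Treat it as a binary knapsack problem.
Take Algorithms and Graphics: credit hours 6 + 3 = 9 ≤ 17, interest score 13 + 17 = 30.
No other feasible combination does better.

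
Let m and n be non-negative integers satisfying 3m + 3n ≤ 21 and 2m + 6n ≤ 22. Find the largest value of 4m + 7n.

(m,n)=(5,2): 3·5+3·2=21≤21, 2·5+6·2=22≤22, objective 34.
(m,n)=(6,1): 3·6+3·1=21≤21, 2·6+6·1=18≤22, objective 31.
The best lattice point is (5,2), giving 34.

34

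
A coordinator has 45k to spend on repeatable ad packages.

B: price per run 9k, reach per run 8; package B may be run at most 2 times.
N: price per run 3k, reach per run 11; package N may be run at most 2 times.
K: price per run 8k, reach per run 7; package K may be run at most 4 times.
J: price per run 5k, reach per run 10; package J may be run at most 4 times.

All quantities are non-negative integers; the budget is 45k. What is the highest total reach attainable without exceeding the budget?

78

N has the best ratio (11/3); taking only N gives at most 2×11 = 22 (stopped by the supply cap of 2).
Mixing does better — 2×B, 2×N, and 4×J: price 44 ≤ 45, reach 2·8 + 2·11 + 4·10 = 78.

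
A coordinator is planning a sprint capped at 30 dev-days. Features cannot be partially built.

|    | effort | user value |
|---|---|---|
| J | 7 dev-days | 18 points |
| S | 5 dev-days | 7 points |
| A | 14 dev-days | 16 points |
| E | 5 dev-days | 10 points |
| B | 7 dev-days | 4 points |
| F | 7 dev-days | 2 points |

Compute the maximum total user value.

44

Take J, A, and E: effort 7 + 14 + 5 = 26 ≤ 30, user value 18 + 16 + 10 = 44.
No other feasible combination does better.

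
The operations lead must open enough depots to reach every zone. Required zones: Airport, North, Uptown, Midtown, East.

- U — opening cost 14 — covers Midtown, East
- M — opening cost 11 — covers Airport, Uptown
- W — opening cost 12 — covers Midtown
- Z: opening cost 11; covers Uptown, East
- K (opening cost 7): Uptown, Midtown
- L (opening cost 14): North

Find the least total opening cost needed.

39

The greedy cost-per-new-zone heuristic would pick K, M, Z, and L for 43, but a cheaper cover exists.
Choose U, M, and L: together they cover Airport, North, Uptown, Midtown, East — every zone.
Total opening cost: 14 + 11 + 14 = 39.
No cover costs less than 39.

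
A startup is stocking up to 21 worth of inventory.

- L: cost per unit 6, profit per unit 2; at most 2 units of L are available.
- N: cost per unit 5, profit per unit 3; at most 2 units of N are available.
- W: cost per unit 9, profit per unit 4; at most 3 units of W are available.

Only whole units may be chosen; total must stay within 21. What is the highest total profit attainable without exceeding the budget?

Take 2×N and 1×W: cost 19 ≤ 21, profit 2·3 + 1·4 = 10.
N has the best ratio (3/5) and is taken to its limit of 2; remaining capacity is filled optimally with the others.

10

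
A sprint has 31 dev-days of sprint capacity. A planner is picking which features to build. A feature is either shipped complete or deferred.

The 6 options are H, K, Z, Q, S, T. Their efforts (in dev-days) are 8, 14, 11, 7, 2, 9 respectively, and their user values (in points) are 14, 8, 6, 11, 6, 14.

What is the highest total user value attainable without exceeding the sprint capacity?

Take H, Q, S, and T: effort 8 + 7 + 2 + 9 = 26 ≤ 31, user value 14 + 11 + 6 + 14 = 45.
No other feasible combination does better.

45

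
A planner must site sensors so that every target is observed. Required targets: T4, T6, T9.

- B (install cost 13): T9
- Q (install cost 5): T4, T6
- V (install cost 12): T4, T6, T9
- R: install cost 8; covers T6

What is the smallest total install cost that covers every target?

12

The greedy cost-per-new-target heuristic would pick Q and V for 17, but a cheaper cover exists.
V alone covers T4, T6, T9 — every target.
Total install cost: 12.
No cover costs less than 12.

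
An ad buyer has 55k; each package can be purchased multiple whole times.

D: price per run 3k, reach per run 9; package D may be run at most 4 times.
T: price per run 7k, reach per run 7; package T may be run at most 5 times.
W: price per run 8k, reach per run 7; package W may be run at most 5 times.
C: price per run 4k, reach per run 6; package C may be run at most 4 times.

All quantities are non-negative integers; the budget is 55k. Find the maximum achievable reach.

83

This is a bounded integer knapsack.
D has the best ratio (9/3); taking only D gives at most 4×9 = 36 (stopped by the supply cap of 4).
Mixing does better — 4×D, 5×T, and 2×C: price 55 ≤ 55, reach 4·9 + 5·7 + 2·6 = 83.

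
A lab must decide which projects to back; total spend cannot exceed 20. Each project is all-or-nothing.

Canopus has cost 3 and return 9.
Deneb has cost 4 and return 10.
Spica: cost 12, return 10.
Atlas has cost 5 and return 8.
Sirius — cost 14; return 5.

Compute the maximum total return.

Allowing fractional choices, the relaxed optimum would be about 33.7, but projects are indivisible.
Canopus + Deneb + Atlas: cost 3 + 4 + 5 = 12 ≤ 20, return 9 + 10 + 8 = 27.
Canopus + Deneb + Spica: cost 3 + 4 + 12 = 19 ≤ 20, return 9 + 10 + 10 = 29.
Best is Canopus, Deneb, and Spica with total return 29.

29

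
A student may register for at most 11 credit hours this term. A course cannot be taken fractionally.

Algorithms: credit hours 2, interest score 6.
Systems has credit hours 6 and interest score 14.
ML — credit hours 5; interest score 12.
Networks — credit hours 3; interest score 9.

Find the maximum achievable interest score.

Algorithms + ML + Networks: credit hours 2 + 5 + 3 = 10 ≤ 11, interest score 6 + 12 + 9 = 27.
Algorithms + Systems + Networks: credit hours 2 + 6 + 3 = 11 ≤ 11, interest score 6 + 14 + 9 = 29.
Systems + ML: credit hours 6 + 5 = 11 ≤ 11, interest score 14 + 12 = 26.
Best is Algorithms, Systems, and Networks with total interest score 29.

29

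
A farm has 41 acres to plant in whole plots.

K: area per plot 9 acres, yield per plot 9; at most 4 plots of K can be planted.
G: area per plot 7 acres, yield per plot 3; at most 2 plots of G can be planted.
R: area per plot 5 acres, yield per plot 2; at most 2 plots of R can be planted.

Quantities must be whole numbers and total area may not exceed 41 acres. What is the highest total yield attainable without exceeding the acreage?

38

Take 4×K and 1×R: area 41 ≤ 41, yield 4·9 + 1·2 = 38.
K has the best ratio (9/9) and is taken to its limit of 4; remaining capacity is filled optimally with the others.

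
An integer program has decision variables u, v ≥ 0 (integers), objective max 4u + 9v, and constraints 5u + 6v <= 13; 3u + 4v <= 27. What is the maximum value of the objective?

(u,v)=(0,2): 5·0+6·2=12≤13, 3·0+4·2=8≤27, objective 18.
(u,v)=(1,1): 5·1+6·1=11≤13, 3·1+4·1=7≤27, objective 13.
The best lattice point is (0,2), giving 18.

18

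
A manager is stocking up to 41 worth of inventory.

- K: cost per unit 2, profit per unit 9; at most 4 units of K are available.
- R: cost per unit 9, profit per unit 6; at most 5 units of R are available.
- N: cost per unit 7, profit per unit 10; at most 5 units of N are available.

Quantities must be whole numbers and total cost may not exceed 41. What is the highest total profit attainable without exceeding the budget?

Take 3×K and 5×N: cost 41 ≤ 41, profit 3·9 + 5·10 = 77.
No other integer combination yields more.

77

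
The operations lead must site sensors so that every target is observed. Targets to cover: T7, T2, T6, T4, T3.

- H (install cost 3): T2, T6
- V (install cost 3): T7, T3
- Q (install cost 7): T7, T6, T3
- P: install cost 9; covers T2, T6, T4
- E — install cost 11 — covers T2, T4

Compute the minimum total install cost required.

The greedy cost-per-new-target heuristic would pick H, V, and P for 15, but a cheaper cover exists.
Choose V and P: together they cover T7, T2, T6, T4, T3 — every target.
Total install cost: 3 + 9 = 12.
No cover costs less than 12.

12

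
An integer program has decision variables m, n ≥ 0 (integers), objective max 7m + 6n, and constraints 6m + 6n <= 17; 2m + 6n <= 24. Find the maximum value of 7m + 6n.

14

Relaxing integrality, the LP optimum is 19.83 at (m,n) = (2.83, 0), which is not an integer point.
(m,n)=(2,0) is feasible, giving 14.
(m,n)=(1,1) is feasible, giving 13.
(m,n)=(1,0) is feasible, giving 7.
No feasible integer point exceeds 14.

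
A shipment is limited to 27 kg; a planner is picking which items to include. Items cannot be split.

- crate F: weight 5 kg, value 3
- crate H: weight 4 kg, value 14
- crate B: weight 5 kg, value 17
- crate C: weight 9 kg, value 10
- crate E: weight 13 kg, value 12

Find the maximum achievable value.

46

Allowing fractional choices, the relaxed optimum would be about 49.3, but items are indivisible.
crate F + crate H + crate B + crate E: weight 5 + 4 + 5 + 13 = 27 ≤ 27, value 3 + 14 + 17 + 12 = 46.
crate F + crate H + crate B + crate C: weight 5 + 4 + 5 + 9 = 23 ≤ 27, value 3 + 14 + 17 + 10 = 44.
crate H + crate B + crate E: weight 4 + 5 + 13 = 22 ≤ 27, value 14 + 17 + 12 = 43.
Best is crate F, crate H, crate B, and crate E with total value 46.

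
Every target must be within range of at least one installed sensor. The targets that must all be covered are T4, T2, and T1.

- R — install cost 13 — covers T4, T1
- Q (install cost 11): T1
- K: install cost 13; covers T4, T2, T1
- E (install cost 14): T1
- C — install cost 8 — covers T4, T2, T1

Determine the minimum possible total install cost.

This is a weighted set-cover instance.
C alone covers T4, T2, T1 — every target.
Total install cost: 8.
No cover costs less than 8.

8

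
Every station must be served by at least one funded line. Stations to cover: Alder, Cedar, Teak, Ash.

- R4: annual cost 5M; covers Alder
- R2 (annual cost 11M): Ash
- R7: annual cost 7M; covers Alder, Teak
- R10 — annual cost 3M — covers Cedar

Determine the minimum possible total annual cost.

This is an integer covering problem.
Choose R2, R7, and R10: together they cover Alder, Cedar, Teak, Ash — every station.
Total annual cost: 11 + 7 + 3 = 21.
No cover costs less than 21.

21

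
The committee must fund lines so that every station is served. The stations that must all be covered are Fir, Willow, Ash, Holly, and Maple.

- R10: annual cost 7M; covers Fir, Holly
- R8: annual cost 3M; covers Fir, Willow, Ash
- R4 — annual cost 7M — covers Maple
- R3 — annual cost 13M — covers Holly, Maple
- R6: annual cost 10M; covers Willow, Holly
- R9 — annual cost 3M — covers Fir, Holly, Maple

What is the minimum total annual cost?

6

Choose R8 and R9: together they cover Fir, Willow, Ash, Holly, Maple — every station.
Total annual cost: 3 + 3 = 6.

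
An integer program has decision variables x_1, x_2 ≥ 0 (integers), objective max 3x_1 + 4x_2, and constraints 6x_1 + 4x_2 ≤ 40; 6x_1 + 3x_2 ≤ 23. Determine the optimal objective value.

28

(x_1,x_2)=(0,7): 6·0+4·7=28≤40, 6·0+3·7=21≤23, objective 28.
(x_1,x_2)=(0,6): 6·0+4·6=24≤40, 6·0+3·6=18≤23, objective 24.
The best lattice point is (0,7), giving 28.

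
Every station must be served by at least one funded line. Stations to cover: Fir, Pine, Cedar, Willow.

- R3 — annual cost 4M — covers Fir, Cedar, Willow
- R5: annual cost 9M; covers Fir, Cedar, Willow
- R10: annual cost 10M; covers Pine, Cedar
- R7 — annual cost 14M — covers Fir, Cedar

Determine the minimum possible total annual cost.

This is a weighted set-cover instance.
Choose R3 and R10: together they cover Fir, Pine, Cedar, Willow — every station.
Total annual cost: 4 + 10 = 14.
No cover costs less than 14.

14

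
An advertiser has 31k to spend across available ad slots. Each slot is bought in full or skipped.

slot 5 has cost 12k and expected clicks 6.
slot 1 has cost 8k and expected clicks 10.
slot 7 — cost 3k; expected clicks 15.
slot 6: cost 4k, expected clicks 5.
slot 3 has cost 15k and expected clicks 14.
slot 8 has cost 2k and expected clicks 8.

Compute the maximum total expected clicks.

Allowing fractional choices, the relaxed optimum would be about 51.1, but ad slots are indivisible.
slot 1 + slot 7 + slot 6 + slot 3: cost 8 + 3 + 4 + 15 = 30 ≤ 31, expected clicks 10 + 15 + 5 + 14 = 44.
slot 1 + slot 7 + slot 3 + slot 8: cost 8 + 3 + 15 + 2 = 28 ≤ 31, expected clicks 10 + 15 + 14 + 8 = 47.
slot 5 + slot 1 + slot 7 + slot 6 + slot 8: cost 12 + 8 + 3 + 4 + 2 = 29 ≤ 31, expected clicks 6 + 10 + 15 + 5 + 8 = 44.
Best is slot 1, slot 7, slot 3, and slot 8 with total expected clicks 47.

47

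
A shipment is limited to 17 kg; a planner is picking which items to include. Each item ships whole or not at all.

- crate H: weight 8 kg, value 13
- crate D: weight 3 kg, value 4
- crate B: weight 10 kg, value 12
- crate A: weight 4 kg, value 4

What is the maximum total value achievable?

This is an integer program with binary decision variables.
crate H + crate D: weight 8 + 3 = 11 ≤ 17, value 13 + 4 = 17.
crate H + crate D + crate A: weight 8 + 3 + 4 = 15 ≤ 17, value 13 + 4 + 4 = 21.
crate D + crate B + crate A: weight 3 + 10 + 4 = 17 ≤ 17, value 4 + 12 + 4 = 20.
Best is crate H, crate D, and crate A with total value 21.

21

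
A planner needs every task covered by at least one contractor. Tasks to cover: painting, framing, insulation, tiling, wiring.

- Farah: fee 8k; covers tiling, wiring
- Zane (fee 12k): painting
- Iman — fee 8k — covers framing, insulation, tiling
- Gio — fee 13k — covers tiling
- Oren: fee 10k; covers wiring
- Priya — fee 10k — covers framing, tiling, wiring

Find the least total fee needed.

Choose Farah, Zane, and Iman: together they cover painting, framing, insulation, tiling, wiring — every task.
Total fee: 8 + 12 + 8 = 28.
No cover costs less than 28.

28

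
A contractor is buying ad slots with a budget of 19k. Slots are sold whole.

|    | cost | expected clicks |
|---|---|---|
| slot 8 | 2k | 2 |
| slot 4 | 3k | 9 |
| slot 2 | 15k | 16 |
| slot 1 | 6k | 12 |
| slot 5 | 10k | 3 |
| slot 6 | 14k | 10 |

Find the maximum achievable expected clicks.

25

Allowing fractional choices, the relaxed optimum would be about 31.7, but ad slots are indivisible.
slot 8 + slot 4 + slot 1: cost 2 + 3 + 6 = 11 ≤ 19, expected clicks 2 + 9 + 12 = 23.
slot 4 + slot 1 + slot 5: cost 3 + 6 + 10 = 19 ≤ 19, expected clicks 9 + 12 + 3 = 24.
slot 4 + slot 2: cost 3 + 15 = 18 ≤ 19, expected clicks 9 + 16 = 25.
Best is slot 4 and slot 2 with total expected clicks 25.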